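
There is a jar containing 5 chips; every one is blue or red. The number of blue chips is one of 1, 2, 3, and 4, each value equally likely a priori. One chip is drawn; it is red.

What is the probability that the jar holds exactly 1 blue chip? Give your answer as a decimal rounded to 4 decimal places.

0.4000

Under each hypothesis, the probability of this draw is: P(data | r = 1) = (4/5) = 4/5; P(data | r = 2) = (3/5) = 3/5; P(data | r = 3) = (2/5) = 2/5; P(data | r = 4) = (1/5) = 1/5.
The prior-weighted likelihoods are 1/4 · 4/5 = 1/5, 1/4 · 3/5 = 3/20, 1/4 · 2/5 = 1/10, 1/4 · 1/5 = 1/20; summing to 1/2.
By Bayes' rule, P(r = 1 | data) = (1/5) / (1/2) = 2/5.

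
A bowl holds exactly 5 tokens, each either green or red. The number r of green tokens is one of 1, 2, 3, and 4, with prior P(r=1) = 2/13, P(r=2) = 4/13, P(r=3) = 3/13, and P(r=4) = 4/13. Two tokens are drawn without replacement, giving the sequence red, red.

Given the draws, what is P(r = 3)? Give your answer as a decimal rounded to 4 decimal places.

The likelihood of the observed sequence under each hypothesis: P(data | r = 1) = (4/5)(3/4) = 3/5; P(data | r = 2) = (3/5)(2/4) = 3/10; P(data | r = 3) = (2/5)(1/4) = 1/10; P(data | r = 4) = (1/5)(0/4) = 0.
Weighting by the prior gives 2/13 · 3/5 = 6/65, 4/13 · 3/10 = 6/65, 3/13 · 1/10 = 3/130, 4/13 · 0 = 0; with total 27/130.
Therefore the posterior P(r = 3 | data) = (3/130) / (27/130) = 1/9.

0.1111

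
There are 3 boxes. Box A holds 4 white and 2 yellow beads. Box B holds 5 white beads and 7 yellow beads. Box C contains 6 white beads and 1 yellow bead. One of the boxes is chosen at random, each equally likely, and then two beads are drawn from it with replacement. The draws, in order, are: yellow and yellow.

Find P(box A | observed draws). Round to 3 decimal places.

0.236

For each hypothesis, P(data | H) works out to: P(data | box A) = (2/6)(2/6) = 0.11111; P(data | box B) = (7/12)(7/12) = 0.34028; P(data | box C) = (1/7)(1/7) = 0.020408.
Weighting by the prior gives 1/3 · 0.11111 = 0.037037, 1/3 · 0.34028 = 0.11343, 1/3 · 0.020408 = 0.0068027; these sum to 0.15727.
Therefore the posterior P(box A | data) = (0.037037) / (0.15727) = 0.23551.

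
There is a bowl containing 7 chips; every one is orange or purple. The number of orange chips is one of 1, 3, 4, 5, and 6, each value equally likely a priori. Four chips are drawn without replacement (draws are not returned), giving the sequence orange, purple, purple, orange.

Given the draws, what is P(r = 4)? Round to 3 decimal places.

For each hypothesis, P(data | H) works out to: P(data | r = 1) = (1/7)(6/6)(5/5)(0/4) = 0; P(data | r = 3) = (3/7)(4/6)(3/5)(2/4) = 3/35; P(data | r = 4) = (4/7)(3/6)(2/5)(3/4) = 3/35; P(data | r = 5) = (5/7)(2/6)(1/5)(4/4) = 1/21; P(data | r = 6) = (6/7)(1/6)(0/5) = 0.
Weighting by the prior gives 1/5 · 0 = 0, 1/5 · 3/35 = 3/175, 1/5 · 3/35 = 3/175, 1/5 · 1/21 = 1/105, 1/5 · 0 = 0; summing to 23/525.
Therefore the posterior P(r = 4 | data) = (3/175) / (23/525) = 9/23.

0.391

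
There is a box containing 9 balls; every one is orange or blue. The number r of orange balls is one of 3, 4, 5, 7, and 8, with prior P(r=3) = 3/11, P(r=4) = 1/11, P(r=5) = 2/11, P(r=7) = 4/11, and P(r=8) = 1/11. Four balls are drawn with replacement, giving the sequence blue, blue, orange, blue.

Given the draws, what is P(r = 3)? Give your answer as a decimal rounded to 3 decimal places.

Compute the likelihood of the observed sequence for each case: P(data | r = 3) = (6/9)(6/9)(3/9)(6/9) = 0.098765; P(data | r = 4) = (5/9)(5/9)(4/9)(5/9) = 0.076208; P(data | r = 5) = (4/9)(4/9)(5/9)(4/9) = 0.048773; P(data | r = 7) = (2/9)(2/9)(7/9)(2/9) = 0.0085353; P(data | r = 8) = (1/9)(1/9)(8/9)(1/9) = 0.0012193.
Weighting by the prior gives 3/11 · 0.098765 = 0.026936, 1/11 · 0.076208 = 0.006928, 2/11 · 0.048773 = 0.0088678, 4/11 · 0.0085353 = 0.0031037, 1/11 · 0.0012193 = 0.00011085; summing to 0.045946.
Hence P(r = 3 | data) = (0.026936) / (0.045946) = 0.58625.

0.586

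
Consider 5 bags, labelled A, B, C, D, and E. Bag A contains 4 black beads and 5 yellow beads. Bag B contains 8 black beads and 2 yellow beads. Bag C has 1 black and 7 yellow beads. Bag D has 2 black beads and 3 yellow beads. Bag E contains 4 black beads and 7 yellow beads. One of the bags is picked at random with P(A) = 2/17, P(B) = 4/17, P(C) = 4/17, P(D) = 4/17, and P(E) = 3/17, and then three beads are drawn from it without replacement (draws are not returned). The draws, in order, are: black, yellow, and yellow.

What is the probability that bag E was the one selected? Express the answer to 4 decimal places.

0.2298

Compute the likelihood of the observed sequence for each case: P(data | bag A) = (4/9)(5/8)(4/7) = 0.15873; P(data | bag B) = (8/10)(2/9)(1/8) = 0.022222; P(data | bag C) = (1/8)(7/7)(6/6) = 0.125; P(data | bag D) = (2/5)(3/4)(2/3) = 0.2; P(data | bag E) = (4/11)(7/10)(6/9) = 0.1697.
Weighting by the prior gives 2/17 · 0.15873 = 0.018674, 4/17 · 0.022222 = 0.0052288, 4/17 · 0.125 = 0.029412, 4/17 · 0.2 = 0.047059, 3/17 · 0.1697 = 0.029947; these sum to 0.13032.
Hence P(bag E | data) = (0.029947) / (0.13032) = 0.22979.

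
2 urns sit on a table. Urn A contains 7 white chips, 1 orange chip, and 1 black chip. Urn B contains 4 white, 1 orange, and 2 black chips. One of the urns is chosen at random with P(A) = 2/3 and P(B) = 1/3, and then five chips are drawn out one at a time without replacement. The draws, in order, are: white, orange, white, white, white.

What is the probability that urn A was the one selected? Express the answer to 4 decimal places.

0.9211

Compute the likelihood of the observed sequence for each case: P(data | urn A) = (7/9)(1/8)(6/7)(5/6)(4/5) = 1/18; P(data | urn B) = (4/7)(1/6)(3/5)(2/4)(1/3) = 1/105.
Weighting by the prior gives 2/3 · 1/18 = 1/27, 1/3 · 1/105 = 1/315; these sum to 38/945.
So P(urn A | data) = (1/27) / (38/945) = 35/38.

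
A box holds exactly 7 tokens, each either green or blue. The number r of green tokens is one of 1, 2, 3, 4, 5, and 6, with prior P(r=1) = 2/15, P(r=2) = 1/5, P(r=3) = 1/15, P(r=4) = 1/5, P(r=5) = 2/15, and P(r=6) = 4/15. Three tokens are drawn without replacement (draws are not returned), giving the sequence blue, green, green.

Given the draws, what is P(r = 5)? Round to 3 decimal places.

Under each hypothesis, the probability of the observed sequence is: P(data | r = 1) = (6/7)(1/6)(0/5) = 0; P(data | r = 2) = (5/7)(2/6)(1/5) = 0.047619; P(data | r = 3) = (4/7)(3/6)(2/5) = 0.11429; P(data | r = 4) = (3/7)(4/6)(3/5) = 0.17143; P(data | r = 5) = (2/7)(5/6)(4/5) = 0.19048; P(data | r = 6) = (1/7)(6/6)(5/5) = 0.14286.
The prior-weighted likelihoods are 2/15 · 0 = 0, 1/5 · 0.047619 = 0.0095238, 1/15 · 0.11429 = 0.007619, 1/5 · 0.17143 = 0.034286, 2/15 · 0.19048 = 0.025397, 4/15 · 0.14286 = 0.038095; with total 0.11492.
So P(r = 5 | data) = (0.025397) / (0.11492) = 0.22099.

0.221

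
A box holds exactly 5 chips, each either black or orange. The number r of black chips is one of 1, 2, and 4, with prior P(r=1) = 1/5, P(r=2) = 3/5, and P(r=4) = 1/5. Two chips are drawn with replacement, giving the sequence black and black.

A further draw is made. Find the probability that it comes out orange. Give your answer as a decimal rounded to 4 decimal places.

0.3862

For each hypothesis, P(data | H) works out to: P(data | r = 1) = (1/5)(1/5) = 1/25; P(data | r = 2) = (2/5)(2/5) = 4/25; P(data | r = 4) = (4/5)(4/5) = 16/25.
Multiplying each by its prior: 1/5 · 1/25 = 1/125, 3/5 · 4/25 = 12/125, 1/5 · 16/25 = 16/125; these sum to 29/125.
The posterior is then P(r = 1 | data) = 1/29, P(r = 2 | data) = 12/29, P(r = 4 | data) = 16/29.
The predictive probability is P(orange next | data) = (4/5)(1/29) + (3/5)(12/29) + (1/5)(16/29) = 56/145.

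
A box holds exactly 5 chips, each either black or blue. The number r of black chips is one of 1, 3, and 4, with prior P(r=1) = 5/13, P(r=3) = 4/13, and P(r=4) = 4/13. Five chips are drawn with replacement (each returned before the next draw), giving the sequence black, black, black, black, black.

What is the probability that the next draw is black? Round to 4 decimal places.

Compute the likelihood of the observed sequence for each case: P(data | r = 1) = (1/5)(1/5)(1/5)(1/5)(1/5) = 0.00032; P(data | r = 3) = (3/5)(3/5)(3/5)(3/5)(3/5) = 0.07776; P(data | r = 4) = (4/5)(4/5)(4/5)(4/5)(4/5) = 0.32768.
Weighting by the prior gives 5/13 · 0.00032 = 0.00012308, 4/13 · 0.07776 = 0.023926, 4/13 · 0.32768 = 0.10082; summing to 0.12487.
Dividing through by the total gives posterior P(r = 1 | data) = 0.00098561, P(r = 3 | data) = 0.1916, P(r = 4 | data) = 0.80741.
Averaging over the posterior, P(black next | data) = (1/5)(0.00098561) + (3/5)(0.1916) + (4/5)(0.80741) = 0.76109.

0.7611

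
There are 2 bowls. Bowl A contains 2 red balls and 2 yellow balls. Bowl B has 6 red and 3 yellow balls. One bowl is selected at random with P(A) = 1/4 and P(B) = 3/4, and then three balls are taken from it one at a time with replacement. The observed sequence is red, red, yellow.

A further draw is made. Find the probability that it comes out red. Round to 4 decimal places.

Compute the likelihood of the observed sequence for each case: P(data | bowl A) = (2/4)(2/4)(2/4) = 1/8; P(data | bowl B) = (6/9)(6/9)(3/9) = 4/27.
Multiplying each by its prior: 1/4 · 1/8 = 1/32, 3/4 · 4/27 = 1/9; summing to 41/288.
Normalising, the posterior is P(bowl A | data) = 9/41, P(bowl B | data) = 32/41.
The predictive probability is P(red next | data) = (1/2)(9/41) + (2/3)(32/41) = 155/246.

0.6301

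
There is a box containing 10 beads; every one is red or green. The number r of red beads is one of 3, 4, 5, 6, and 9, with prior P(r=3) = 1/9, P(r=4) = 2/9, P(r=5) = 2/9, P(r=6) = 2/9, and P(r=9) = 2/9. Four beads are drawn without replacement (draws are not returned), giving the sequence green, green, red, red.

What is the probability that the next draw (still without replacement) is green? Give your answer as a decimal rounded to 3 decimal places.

0.534

Compute the likelihood of the observed sequence for each case: P(data | r = 3) = (7/10)(6/9)(3/8)(2/7) = 0.05; P(data | r = 4) = (6/10)(5/9)(4/8)(3/7) = 0.071429; P(data | r = 5) = (5/10)(4/9)(5/8)(4/7) = 0.079365; P(data | r = 6) = (4/10)(3/9)(6/8)(5/7) = 0.071429; P(data | r = 9) = (1/10)(0/9) = 0.
Weighting by the prior gives 1/9 · 0.05 = 0.0055556, 2/9 · 0.071429 = 0.015873, 2/9 · 0.079365 = 0.017637, 2/9 · 0.071429 = 0.015873, 2/9 · 0 = 0; these sum to 0.054938.
Dividing through by the total gives posterior P(r = 3 | data) = 0.10112, P(r = 4 | data) = 0.28892, P(r = 5 | data) = 0.32103, P(r = 6 | data) = 0.28892, P(r = 9 | data) = 0.
The predictive probability is P(green next | data) = (5/6)(0.10112) + (2/3)(0.28892) + (1/2)(0.32103) + (1/3)(0.28892) = 0.53371.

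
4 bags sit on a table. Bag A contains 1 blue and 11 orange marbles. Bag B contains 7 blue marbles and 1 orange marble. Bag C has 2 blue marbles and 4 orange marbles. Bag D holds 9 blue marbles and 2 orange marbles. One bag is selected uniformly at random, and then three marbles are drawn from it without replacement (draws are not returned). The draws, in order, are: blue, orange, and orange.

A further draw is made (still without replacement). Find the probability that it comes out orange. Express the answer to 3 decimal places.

For each hypothesis, P(data | H) works out to: P(data | bag A) = (1/12)(11/11)(10/10) = 0.083333; P(data | bag B) = (7/8)(1/7)(0/6) = 0; P(data | bag C) = (2/6)(4/5)(3/4) = 0.2; P(data | bag D) = (9/11)(2/10)(1/9) = 0.018182.
Weighting by the prior gives 1/4 · 0.083333 = 0.020833, 1/4 · 0 = 0, 1/4 · 0.2 = 0.05, 1/4 · 0.018182 = 0.0045455; these sum to 0.075379.
The posterior is then P(bag A | data) = 0.27638, P(bag B | data) = 0, P(bag C | data) = 0.66332, P(bag D | data) = 0.060302.
So P(orange next | data) = Σ P(orange next | H) P(H | data) = (1)(0.27638) + (2/3)(0.66332) + (0)(0.060302) = 0.71859.

0.719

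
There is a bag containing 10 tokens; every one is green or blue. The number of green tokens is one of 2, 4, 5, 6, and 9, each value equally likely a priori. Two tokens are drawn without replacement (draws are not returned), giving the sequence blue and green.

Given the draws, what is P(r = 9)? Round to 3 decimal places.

For each hypothesis, P(data | H) works out to: P(data | r = 2) = (8/10)(2/9) = 8/45; P(data | r = 4) = (6/10)(4/9) = 4/15; P(data | r = 5) = (5/10)(5/9) = 5/18; P(data | r = 6) = (4/10)(6/9) = 4/15; P(data | r = 9) = (1/10)(9/9) = 1/10.
The prior-weighted likelihoods are 1/5 · 8/45 = 8/225, 1/5 · 4/15 = 4/75, 1/5 · 5/18 = 1/18, 1/5 · 4/15 = 4/75, 1/5 · 1/10 = 1/50; with total 49/225.
Hence P(r = 9 | data) = (1/50) / (49/225) = 9/98.

0.092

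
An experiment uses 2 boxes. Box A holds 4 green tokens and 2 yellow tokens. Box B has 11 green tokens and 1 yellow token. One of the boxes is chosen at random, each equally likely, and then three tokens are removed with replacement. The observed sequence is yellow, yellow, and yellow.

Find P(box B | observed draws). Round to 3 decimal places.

0.015

For each hypothesis, P(data | H) works out to: P(data | box A) = (2/6)(2/6)(2/6) = 0.037037; P(data | box B) = (1/12)(1/12)(1/12) = 0.0005787.
Multiplying each by its prior: 1/2 · 0.037037 = 0.018519, 1/2 · 0.0005787 = 0.00028935; summing to 0.018808.
Therefore the posterior P(box B | data) = (0.00028935) / (0.018808) = 0.015385.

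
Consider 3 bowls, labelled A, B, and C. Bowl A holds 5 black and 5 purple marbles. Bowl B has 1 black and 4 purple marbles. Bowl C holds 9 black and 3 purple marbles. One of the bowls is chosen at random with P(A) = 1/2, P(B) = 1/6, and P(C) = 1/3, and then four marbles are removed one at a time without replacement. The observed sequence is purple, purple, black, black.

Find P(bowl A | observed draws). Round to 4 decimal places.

Under each hypothesis, the probability of the observed sequence is: P(data | bowl A) = (5/10)(4/9)(5/8)(4/7) = 0.079365; P(data | bowl B) = (4/5)(3/4)(1/3)(0/2) = 0; P(data | bowl C) = (3/12)(2/11)(9/10)(8/9) = 0.036364.
Multiplying each by its prior: 1/2 · 0.079365 = 0.039683, 1/6 · 0 = 0, 1/3 · 0.036364 = 0.012121; with total 0.051804.
By Bayes' rule, P(bowl A | data) = (0.039683) / (0.051804) = 0.76602.

0.7660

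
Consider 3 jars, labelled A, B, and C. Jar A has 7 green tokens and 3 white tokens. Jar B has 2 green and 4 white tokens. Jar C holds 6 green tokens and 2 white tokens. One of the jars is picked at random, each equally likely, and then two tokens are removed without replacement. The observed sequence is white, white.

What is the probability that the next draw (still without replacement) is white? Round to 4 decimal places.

The likelihood of the observed sequence under each hypothesis: P(data | jar A) = (3/10)(2/9) = 0.066667; P(data | jar B) = (4/6)(3/5) = 0.4; P(data | jar C) = (2/8)(1/7) = 0.035714.
Weighting by the prior gives 1/3 · 0.066667 = 0.022222, 1/3 · 0.4 = 0.13333, 1/3 · 0.035714 = 0.011905; these sum to 0.16746.
Dividing through by the total gives posterior P(jar A | data) = 0.1327, P(jar B | data) = 0.79621, P(jar C | data) = 0.07109.
Averaging over the posterior, P(white next | data) = (1/8)(0.1327) + (1/2)(0.79621) + (0)(0.07109) = 0.41469.

0.4147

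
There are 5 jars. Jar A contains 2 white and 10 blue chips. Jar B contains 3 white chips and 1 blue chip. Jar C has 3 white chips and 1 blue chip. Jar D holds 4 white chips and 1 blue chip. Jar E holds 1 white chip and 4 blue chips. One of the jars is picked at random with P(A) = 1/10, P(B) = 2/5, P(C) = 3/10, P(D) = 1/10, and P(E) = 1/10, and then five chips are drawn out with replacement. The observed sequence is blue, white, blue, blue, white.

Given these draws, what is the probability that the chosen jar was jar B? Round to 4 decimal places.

For each hypothesis, P(data | H) works out to: P(data | jar A) = (10/12)(2/12)(10/12)(10/12)(2/12) = 0.016075; P(data | jar B) = (1/4)(3/4)(1/4)(1/4)(3/4) = 0.0087891; P(data | jar C) = (1/4)(3/4)(1/4)(1/4)(3/4) = 0.0087891; P(data | jar D) = (1/5)(4/5)(1/5)(1/5)(4/5) = 0.00512; P(data | jar E) = (4/5)(1/5)(4/5)(4/5)(1/5) = 0.02048.
Multiplying each by its prior: 1/10 · 0.016075 = 0.0016075, 2/5 · 0.0087891 = 0.0035156, 3/10 · 0.0087891 = 0.0026367, 1/10 · 0.00512 = 0.000512, 1/10 · 0.02048 = 0.002048; summing to 0.01032.
So P(jar B | data) = (0.0035156) / (0.01032) = 0.34067.

0.3407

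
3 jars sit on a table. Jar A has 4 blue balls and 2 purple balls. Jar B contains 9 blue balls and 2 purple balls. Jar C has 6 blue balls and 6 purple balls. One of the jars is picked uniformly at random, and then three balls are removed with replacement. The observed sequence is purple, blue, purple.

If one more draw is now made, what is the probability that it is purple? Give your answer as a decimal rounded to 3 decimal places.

0.407

Under each hypothesis, the probability of the observed sequence is: P(data | jar A) = (2/6)(4/6)(2/6) = 0.074074; P(data | jar B) = (2/11)(9/11)(2/11) = 0.027047; P(data | jar C) = (6/12)(6/12)(6/12) = 0.125.
Weighting by the prior gives 1/3 · 0.074074 = 0.024691, 1/3 · 0.027047 = 0.0090158, 1/3 · 0.125 = 0.041667; summing to 0.075374.
Dividing through by the total gives posterior P(jar A | data) = 0.32759, P(jar B | data) = 0.11961, P(jar C | data) = 0.5528.
So P(purple next | data) = Σ P(purple next | H) P(H | data) = (1/3)(0.32759) + (2/11)(0.11961) + (1/2)(0.5528) = 0.40734.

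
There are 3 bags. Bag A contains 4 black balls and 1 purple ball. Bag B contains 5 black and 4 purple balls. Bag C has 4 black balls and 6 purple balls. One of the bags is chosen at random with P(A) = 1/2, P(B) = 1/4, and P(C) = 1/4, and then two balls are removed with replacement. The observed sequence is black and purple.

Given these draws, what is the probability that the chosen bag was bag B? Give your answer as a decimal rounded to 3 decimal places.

Under each hypothesis, the probability of the observed sequence is: P(data | bag A) = (4/5)(1/5) = 0.16; P(data | bag B) = (5/9)(4/9) = 0.24691; P(data | bag C) = (4/10)(6/10) = 0.24.
The prior-weighted likelihoods are 1/2 · 0.16 = 0.08, 1/4 · 0.24691 = 0.061728, 1/4 · 0.24 = 0.06; with total 0.20173.
So P(bag B | data) = (0.061728) / (0.20173) = 0.306.

0.306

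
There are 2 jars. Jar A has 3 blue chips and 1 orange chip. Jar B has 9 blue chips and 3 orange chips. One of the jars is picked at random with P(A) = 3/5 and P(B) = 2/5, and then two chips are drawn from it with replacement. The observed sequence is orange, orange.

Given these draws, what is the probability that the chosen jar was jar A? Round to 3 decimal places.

Under each hypothesis, the probability of the observed sequence is: P(data | jar A) = (1/4)(1/4) = 1/16; P(data | jar B) = (3/12)(3/12) = 1/16.
The prior-weighted likelihoods are 3/5 · 1/16 = 3/80, 2/5 · 1/16 = 1/40; these sum to 1/16.
Hence P(jar A | data) = (3/80) / (1/16) = 3/5.

0.600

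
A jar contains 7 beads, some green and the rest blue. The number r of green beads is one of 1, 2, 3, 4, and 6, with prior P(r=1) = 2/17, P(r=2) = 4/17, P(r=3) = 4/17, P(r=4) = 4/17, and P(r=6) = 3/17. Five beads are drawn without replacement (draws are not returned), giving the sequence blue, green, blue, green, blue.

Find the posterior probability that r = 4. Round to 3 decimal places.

Compute the likelihood of the observed sequence for each case: P(data | r = 1) = (6/7)(1/6)(5/5)(0/4) = 0; P(data | r = 2) = (5/7)(2/6)(4/5)(1/4)(3/3) = 1/21; P(data | r = 3) = (4/7)(3/6)(3/5)(2/4)(2/3) = 2/35; P(data | r = 4) = (3/7)(4/6)(2/5)(3/4)(1/3) = 1/35; P(data | r = 6) = (1/7)(6/6)(0/5) = 0.
The prior-weighted likelihoods are 2/17 · 0 = 0, 4/17 · 1/21 = 4/357, 4/17 · 2/35 = 8/595, 4/17 · 1/35 = 4/595, 3/17 · 0 = 0; summing to 8/255.
Therefore the posterior P(r = 4 | data) = (4/595) / (8/255) = 3/14.

0.214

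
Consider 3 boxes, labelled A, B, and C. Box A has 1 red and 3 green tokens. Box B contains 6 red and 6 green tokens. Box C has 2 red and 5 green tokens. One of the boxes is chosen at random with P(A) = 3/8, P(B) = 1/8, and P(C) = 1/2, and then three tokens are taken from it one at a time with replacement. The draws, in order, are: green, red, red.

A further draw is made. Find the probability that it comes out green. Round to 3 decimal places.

Under each hypothesis, the probability of the observed sequence is: P(data | box A) = (3/4)(1/4)(1/4) = 0.046875; P(data | box B) = (6/12)(6/12)(6/12) = 0.125; P(data | box C) = (5/7)(2/7)(2/7) = 0.058309.
The prior-weighted likelihoods are 3/8 · 0.046875 = 0.017578, 1/8 · 0.125 = 0.015625, 1/2 · 0.058309 = 0.029155; summing to 0.062358.
Normalising, the posterior is P(box A | data) = 0.28189, P(box B | data) = 0.25057, P(box C | data) = 0.46754.
So P(green next | data) = Σ P(green next | H) P(H | data) = (3/4)(0.28189) + (1/2)(0.25057) + (5/7)(0.46754) = 0.67066.

0.671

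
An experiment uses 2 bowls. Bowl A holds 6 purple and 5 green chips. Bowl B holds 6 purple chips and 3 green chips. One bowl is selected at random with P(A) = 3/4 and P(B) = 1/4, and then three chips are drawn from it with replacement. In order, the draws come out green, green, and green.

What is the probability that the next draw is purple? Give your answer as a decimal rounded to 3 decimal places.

The likelihood of the observed sequence under each hypothesis: P(data | bowl A) = (5/11)(5/11)(5/11) = 0.093914; P(data | bowl B) = (3/9)(3/9)(3/9) = 0.037037.
Multiplying each by its prior: 3/4 · 0.093914 = 0.070436, 1/4 · 0.037037 = 0.0092593; with total 0.079695.
The posterior is then P(bowl A | data) = 0.88382, P(bowl B | data) = 0.11618.
So P(purple next | data) = Σ P(purple next | H) P(H | data) = (6/11)(0.88382) + (2/3)(0.11618) = 0.55954.

0.560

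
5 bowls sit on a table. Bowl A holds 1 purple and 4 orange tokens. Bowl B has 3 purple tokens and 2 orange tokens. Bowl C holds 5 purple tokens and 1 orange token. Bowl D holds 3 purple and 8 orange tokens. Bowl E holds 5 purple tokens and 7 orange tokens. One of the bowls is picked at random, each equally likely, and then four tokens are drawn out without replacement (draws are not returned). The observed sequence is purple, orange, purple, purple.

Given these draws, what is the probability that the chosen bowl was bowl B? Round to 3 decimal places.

Under each hypothesis, the probability of the observed sequence is: P(data | bowl A) = (1/5)(4/4)(0/3) = 0; P(data | bowl B) = (3/5)(2/4)(2/3)(1/2) = 1/10; P(data | bowl C) = (5/6)(1/5)(4/4)(3/3) = 1/6; P(data | bowl D) = (3/11)(8/10)(2/9)(1/8) = 1/165; P(data | bowl E) = (5/12)(7/11)(4/10)(3/9) = 7/198.
Weighting by the prior gives 1/5 · 0 = 0, 1/5 · 1/10 = 1/50, 1/5 · 1/6 = 1/30, 1/5 · 1/165 = 1/825, 1/5 · 7/198 = 7/990; with total 61/990.
By Bayes' rule, P(bowl B | data) = (1/50) / (61/990) = 99/305.

0.325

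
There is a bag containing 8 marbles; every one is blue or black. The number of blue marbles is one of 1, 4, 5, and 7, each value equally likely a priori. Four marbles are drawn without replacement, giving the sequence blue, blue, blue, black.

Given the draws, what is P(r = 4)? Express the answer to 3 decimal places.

0.198

Compute the likelihood of the observed sequence for each case: P(data | r = 1) = (1/8)(0/7) = 0; P(data | r = 4) = (4/8)(3/7)(2/6)(4/5) = 0.057143; P(data | r = 5) = (5/8)(4/7)(3/6)(3/5) = 0.10714; P(data | r = 7) = (7/8)(6/7)(5/6)(1/5) = 0.125.
Weighting by the prior gives 1/4 · 0 = 0, 1/4 · 0.057143 = 0.014286, 1/4 · 0.10714 = 0.026786, 1/4 · 0.125 = 0.03125; with total 0.072321.
Therefore the posterior P(r = 4 | data) = (0.014286) / (0.072321) = 0.19753.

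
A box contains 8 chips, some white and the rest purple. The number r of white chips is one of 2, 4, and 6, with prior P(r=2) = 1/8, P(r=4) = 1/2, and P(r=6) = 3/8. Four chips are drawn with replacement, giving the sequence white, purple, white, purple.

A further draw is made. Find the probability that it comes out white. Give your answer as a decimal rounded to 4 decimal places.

0.5450

For each hypothesis, P(data | H) works out to: P(data | r = 2) = (2/8)(6/8)(2/8)(6/8) = 0.035156; P(data | r = 4) = (4/8)(4/8)(4/8)(4/8) = 0.0625; P(data | r = 6) = (6/8)(2/8)(6/8)(2/8) = 0.035156.
The prior-weighted likelihoods are 1/8 · 0.035156 = 0.0043945, 1/2 · 0.0625 = 0.03125, 3/8 · 0.035156 = 0.013184; these sum to 0.048828.
The posterior is then P(r = 2 | data) = 0.09, P(r = 4 | data) = 0.64, P(r = 6 | data) = 0.27.
So P(white next | data) = Σ P(white next | H) P(H | data) = (1/4)(0.09) + (1/2)(0.64) + (3/4)(0.27) = 0.545.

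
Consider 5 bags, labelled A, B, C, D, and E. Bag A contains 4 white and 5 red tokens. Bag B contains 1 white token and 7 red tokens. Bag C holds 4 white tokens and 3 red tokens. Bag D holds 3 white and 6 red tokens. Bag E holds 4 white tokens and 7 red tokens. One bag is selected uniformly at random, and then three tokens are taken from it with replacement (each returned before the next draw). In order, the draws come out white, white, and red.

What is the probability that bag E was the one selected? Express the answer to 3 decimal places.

Compute the likelihood of the observed sequence for each case: P(data | bag A) = (4/9)(4/9)(5/9) = 0.10974; P(data | bag B) = (1/8)(1/8)(7/8) = 0.013672; P(data | bag C) = (4/7)(4/7)(3/7) = 0.13994; P(data | bag D) = (3/9)(3/9)(6/9) = 0.074074; P(data | bag E) = (4/11)(4/11)(7/11) = 0.084147.
Weighting by the prior gives 1/5 · 0.10974 = 0.021948, 1/5 · 0.013672 = 0.0027344, 1/5 · 0.13994 = 0.027988, 1/5 · 0.074074 = 0.014815, 1/5 · 0.084147 = 0.016829; summing to 0.084315.
Therefore the posterior P(bag E | data) = (0.016829) / (0.084315) = 0.1996.

0.200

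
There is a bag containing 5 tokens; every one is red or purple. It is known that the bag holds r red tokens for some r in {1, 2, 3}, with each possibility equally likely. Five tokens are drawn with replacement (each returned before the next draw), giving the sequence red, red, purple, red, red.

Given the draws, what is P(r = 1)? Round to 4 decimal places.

0.0187

Under each hypothesis, the probability of the observed sequence is: P(data | r = 1) = (1/5)(1/5)(4/5)(1/5)(1/5) = 0.00128; P(data | r = 2) = (2/5)(2/5)(3/5)(2/5)(2/5) = 0.01536; P(data | r = 3) = (3/5)(3/5)(2/5)(3/5)(3/5) = 0.05184.
Weighting by the prior gives 1/3 · 0.00128 = 0.00042667, 1/3 · 0.01536 = 0.00512, 1/3 · 0.05184 = 0.01728; with total 0.022827.
Hence P(r = 1 | data) = (0.00042667) / (0.022827) = 0.018692.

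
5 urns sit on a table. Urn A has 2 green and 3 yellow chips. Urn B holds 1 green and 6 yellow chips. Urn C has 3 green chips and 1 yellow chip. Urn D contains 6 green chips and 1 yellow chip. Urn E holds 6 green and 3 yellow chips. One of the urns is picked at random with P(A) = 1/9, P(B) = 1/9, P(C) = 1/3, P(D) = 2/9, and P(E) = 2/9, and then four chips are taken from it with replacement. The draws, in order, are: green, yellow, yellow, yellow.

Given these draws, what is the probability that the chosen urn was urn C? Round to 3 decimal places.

Compute the likelihood of the observed sequence for each case: P(data | urn A) = (2/5)(3/5)(3/5)(3/5) = 0.0864; P(data | urn B) = (1/7)(6/7)(6/7)(6/7) = 0.089963; P(data | urn C) = (3/4)(1/4)(1/4)(1/4) = 0.011719; P(data | urn D) = (6/7)(1/7)(1/7)(1/7) = 0.002499; P(data | urn E) = (6/9)(3/9)(3/9)(3/9) = 0.024691.
Multiplying each by its prior: 1/9 · 0.0864 = 0.0096, 1/9 · 0.089963 = 0.0099958, 1/3 · 0.011719 = 0.0039062, 2/9 · 0.002499 = 0.00055532, 2/9 · 0.024691 = 0.005487; summing to 0.029544.
Hence P(urn C | data) = (0.0039062) / (0.029544) = 0.13222.

0.132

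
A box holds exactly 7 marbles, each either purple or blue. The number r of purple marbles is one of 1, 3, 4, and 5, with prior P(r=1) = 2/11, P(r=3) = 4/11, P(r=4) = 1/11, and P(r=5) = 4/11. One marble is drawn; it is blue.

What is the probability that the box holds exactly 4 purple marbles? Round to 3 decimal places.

The likelihood of this draw under each hypothesis: P(data | r = 1) = (6/7) = 6/7; P(data | r = 3) = (4/7) = 4/7; P(data | r = 4) = (3/7) = 3/7; P(data | r = 5) = (2/7) = 2/7.
Multiplying each by its prior: 2/11 · 6/7 = 12/77, 4/11 · 4/7 = 16/77, 1/11 · 3/7 = 3/77, 4/11 · 2/7 = 8/77; with total 39/77.
Therefore the posterior P(r = 4 | data) = (3/77) / (39/77) = 1/13.

0.077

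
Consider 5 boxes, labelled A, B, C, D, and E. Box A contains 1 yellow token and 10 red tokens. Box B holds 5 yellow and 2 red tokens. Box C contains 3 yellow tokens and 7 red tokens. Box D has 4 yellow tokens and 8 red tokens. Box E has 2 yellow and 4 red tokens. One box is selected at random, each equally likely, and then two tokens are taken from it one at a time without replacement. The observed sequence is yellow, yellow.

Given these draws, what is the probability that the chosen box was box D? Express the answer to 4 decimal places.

0.1298

The likelihood of the observed sequence under each hypothesis: P(data | box A) = (1/11)(0/10) = 0; P(data | box B) = (5/7)(4/6) = 0.47619; P(data | box C) = (3/10)(2/9) = 0.066667; P(data | box D) = (4/12)(3/11) = 0.090909; P(data | box E) = (2/6)(1/5) = 0.066667.
Weighting by the prior gives 1/5 · 0 = 0, 1/5 · 0.47619 = 0.095238, 1/5 · 0.066667 = 0.013333, 1/5 · 0.090909 = 0.018182, 1/5 · 0.066667 = 0.013333; with total 0.14009.
So P(box D | data) = (0.018182) / (0.14009) = 0.12979.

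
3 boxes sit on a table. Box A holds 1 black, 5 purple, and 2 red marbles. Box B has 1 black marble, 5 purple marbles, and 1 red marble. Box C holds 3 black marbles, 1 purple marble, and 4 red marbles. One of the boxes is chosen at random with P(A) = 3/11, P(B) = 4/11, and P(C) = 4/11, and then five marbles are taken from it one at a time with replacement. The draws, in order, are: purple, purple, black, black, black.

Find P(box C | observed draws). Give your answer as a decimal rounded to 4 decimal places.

0.2857

The likelihood of the observed sequence under each hypothesis: P(data | box A) = (5/8)(5/8)(1/8)(1/8)(1/8) = 0.00076294; P(data | box B) = (5/7)(5/7)(1/7)(1/7)(1/7) = 0.0014875; P(data | box C) = (1/8)(1/8)(3/8)(3/8)(3/8) = 0.00082397.
Weighting by the prior gives 3/11 · 0.00076294 = 0.00020807, 4/11 · 0.0014875 = 0.0005409, 4/11 · 0.00082397 = 0.00029963; summing to 0.0010486.
By Bayes' rule, P(box C | data) = (0.00029963) / (0.0010486) = 0.28574.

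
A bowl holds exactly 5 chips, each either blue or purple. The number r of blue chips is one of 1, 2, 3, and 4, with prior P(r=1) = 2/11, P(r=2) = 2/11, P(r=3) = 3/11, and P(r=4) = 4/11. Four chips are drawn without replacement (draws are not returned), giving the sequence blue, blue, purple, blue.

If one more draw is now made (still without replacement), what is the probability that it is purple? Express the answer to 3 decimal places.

The likelihood of the observed sequence under each hypothesis: P(data | r = 1) = (1/5)(0/4) = 0; P(data | r = 2) = (2/5)(1/4)(3/3)(0/2) = 0; P(data | r = 3) = (3/5)(2/4)(2/3)(1/2) = 1/10; P(data | r = 4) = (4/5)(3/4)(1/3)(2/2) = 1/5.
Multiplying each by its prior: 2/11 · 0 = 0, 2/11 · 0 = 0, 3/11 · 1/10 = 3/110, 4/11 · 1/5 = 4/55; with total 1/10.
Normalising, the posterior is P(r = 1 | data) = 0, P(r = 2 | data) = 0, P(r = 3 | data) = 3/11, P(r = 4 | data) = 8/11.
So P(purple next | data) = Σ P(purple next | H) P(H | data) = (1)(3/11) + (0)(8/11) = 3/11.

0.273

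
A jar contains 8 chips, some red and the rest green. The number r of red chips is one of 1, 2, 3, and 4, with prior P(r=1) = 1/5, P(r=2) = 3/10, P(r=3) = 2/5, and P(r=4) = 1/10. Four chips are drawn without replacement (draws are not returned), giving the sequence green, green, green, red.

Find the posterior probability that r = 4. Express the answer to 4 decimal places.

The likelihood of the observed sequence under each hypothesis: P(data | r = 1) = (7/8)(6/7)(5/6)(1/5) = 0.125; P(data | r = 2) = (6/8)(5/7)(4/6)(2/5) = 0.14286; P(data | r = 3) = (5/8)(4/7)(3/6)(3/5) = 0.10714; P(data | r = 4) = (4/8)(3/7)(2/6)(4/5) = 0.057143.
Multiplying each by its prior: 1/5 · 0.125 = 0.025, 3/10 · 0.14286 = 0.042857, 2/5 · 0.10714 = 0.042857, 1/10 · 0.057143 = 0.0057143; with total 0.11643.
So P(r = 4 | data) = (0.0057143) / (0.11643) = 0.04908.

0.0491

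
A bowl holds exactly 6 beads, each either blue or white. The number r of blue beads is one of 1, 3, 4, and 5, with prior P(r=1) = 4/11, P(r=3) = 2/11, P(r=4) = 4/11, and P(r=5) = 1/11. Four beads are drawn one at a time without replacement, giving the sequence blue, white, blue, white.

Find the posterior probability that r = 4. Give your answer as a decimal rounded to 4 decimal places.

0.5714

The likelihood of the observed sequence under each hypothesis: P(data | r = 1) = (1/6)(5/5)(0/4) = 0; P(data | r = 3) = (3/6)(3/5)(2/4)(2/3) = 1/10; P(data | r = 4) = (4/6)(2/5)(3/4)(1/3) = 1/15; P(data | r = 5) = (5/6)(1/5)(4/4)(0/3) = 0.
Weighting by the prior gives 4/11 · 0 = 0, 2/11 · 1/10 = 1/55, 4/11 · 1/15 = 4/165, 1/11 · 0 = 0; with total 7/165.
By Bayes' rule, P(r = 4 | data) = (4/165) / (7/165) = 4/7.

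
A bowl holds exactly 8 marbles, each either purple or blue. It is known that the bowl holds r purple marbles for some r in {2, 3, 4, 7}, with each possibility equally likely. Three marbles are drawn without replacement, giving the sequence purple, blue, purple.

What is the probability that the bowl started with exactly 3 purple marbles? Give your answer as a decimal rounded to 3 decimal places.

Under each hypothesis, the probability of the observed sequence is: P(data | r = 2) = (2/8)(6/7)(1/6) = 1/28; P(data | r = 3) = (3/8)(5/7)(2/6) = 5/56; P(data | r = 4) = (4/8)(4/7)(3/6) = 1/7; P(data | r = 7) = (7/8)(1/7)(6/6) = 1/8.
Multiplying each by its prior: 1/4 · 1/28 = 1/112, 1/4 · 5/56 = 5/224, 1/4 · 1/7 = 1/28, 1/4 · 1/8 = 1/32; these sum to 11/112.
So P(r = 3 | data) = (5/224) / (11/112) = 5/22.

0.227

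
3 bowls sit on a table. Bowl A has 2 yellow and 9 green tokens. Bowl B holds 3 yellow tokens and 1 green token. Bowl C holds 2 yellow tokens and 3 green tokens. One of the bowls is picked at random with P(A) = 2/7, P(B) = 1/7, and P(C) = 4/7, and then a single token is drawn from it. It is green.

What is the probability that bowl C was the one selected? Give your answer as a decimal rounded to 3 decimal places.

0.560

For each hypothesis, P(data | H) works out to: P(data | bowl A) = (9/11) = 0.81818; P(data | bowl B) = (1/4) = 0.25; P(data | bowl C) = (3/5) = 0.6.
The prior-weighted likelihoods are 2/7 · 0.81818 = 0.23377, 1/7 · 0.25 = 0.035714, 4/7 · 0.6 = 0.34286; summing to 0.61234.
Hence P(bowl C | data) = (0.34286) / (0.61234) = 0.55992.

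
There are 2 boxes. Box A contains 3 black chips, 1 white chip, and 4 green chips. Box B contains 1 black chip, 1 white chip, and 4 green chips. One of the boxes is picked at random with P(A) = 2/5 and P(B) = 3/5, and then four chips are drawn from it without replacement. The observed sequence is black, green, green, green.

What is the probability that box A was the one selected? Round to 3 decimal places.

0.300

The likelihood of the observed sequence under each hypothesis: P(data | box A) = (3/8)(4/7)(3/6)(2/5) = 3/70; P(data | box B) = (1/6)(4/5)(3/4)(2/3) = 1/15.
Weighting by the prior gives 2/5 · 3/70 = 3/175, 3/5 · 1/15 = 1/25; these sum to 2/35.
Therefore the posterior P(box A | data) = (3/175) / (2/35) = 3/10.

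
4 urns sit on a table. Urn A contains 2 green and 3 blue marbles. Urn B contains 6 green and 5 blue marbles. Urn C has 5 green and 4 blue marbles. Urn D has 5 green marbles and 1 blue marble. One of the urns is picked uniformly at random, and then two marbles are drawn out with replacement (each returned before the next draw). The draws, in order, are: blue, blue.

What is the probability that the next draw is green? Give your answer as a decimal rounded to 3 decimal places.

0.492

The likelihood of the observed sequence under each hypothesis: P(data | urn A) = (3/5)(3/5) = 0.36; P(data | urn B) = (5/11)(5/11) = 0.20661; P(data | urn C) = (4/9)(4/9) = 0.19753; P(data | urn D) = (1/6)(1/6) = 0.027778.
Weighting by the prior gives 1/4 · 0.36 = 0.09, 1/4 · 0.20661 = 0.051653, 1/4 · 0.19753 = 0.049383, 1/4 · 0.027778 = 0.0069444; these sum to 0.19798.
Normalising, the posterior is P(urn A | data) = 0.45459, P(urn B | data) = 0.2609, P(urn C | data) = 0.24943, P(urn D | data) = 0.035076.
The predictive probability is P(green next | data) = (2/5)(0.45459) + (6/11)(0.2609) + (5/9)(0.24943) + (5/6)(0.035076) = 0.49195.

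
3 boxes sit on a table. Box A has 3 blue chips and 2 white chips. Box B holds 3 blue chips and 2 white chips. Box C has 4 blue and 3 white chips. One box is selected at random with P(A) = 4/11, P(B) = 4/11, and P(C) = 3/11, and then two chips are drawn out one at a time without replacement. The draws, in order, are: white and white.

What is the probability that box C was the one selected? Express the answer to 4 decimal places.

0.3488

For each hypothesis, P(data | H) works out to: P(data | box A) = (2/5)(1/4) = 1/10; P(data | box B) = (2/5)(1/4) = 1/10; P(data | box C) = (3/7)(2/6) = 1/7.
The prior-weighted likelihoods are 4/11 · 1/10 = 2/55, 4/11 · 1/10 = 2/55, 3/11 · 1/7 = 3/77; with total 43/385.
So P(box C | data) = (3/77) / (43/385) = 15/43.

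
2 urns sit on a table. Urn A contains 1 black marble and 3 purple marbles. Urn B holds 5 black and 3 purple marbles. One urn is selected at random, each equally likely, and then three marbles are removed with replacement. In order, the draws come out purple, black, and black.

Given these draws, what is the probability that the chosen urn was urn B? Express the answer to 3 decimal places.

For each hypothesis, P(data | H) works out to: P(data | urn A) = (3/4)(1/4)(1/4) = 0.046875; P(data | urn B) = (3/8)(5/8)(5/8) = 0.14648.
Multiplying each by its prior: 1/2 · 0.046875 = 0.023438, 1/2 · 0.14648 = 0.073242; these sum to 0.09668.
By Bayes' rule, P(urn B | data) = (0.073242) / (0.09668) = 0.75758.

0.758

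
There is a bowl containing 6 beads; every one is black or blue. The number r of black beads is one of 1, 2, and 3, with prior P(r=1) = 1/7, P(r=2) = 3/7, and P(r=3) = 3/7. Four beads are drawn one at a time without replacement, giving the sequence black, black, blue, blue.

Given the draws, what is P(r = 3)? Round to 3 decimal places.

0.600

The likelihood of the observed sequence under each hypothesis: P(data | r = 1) = (1/6)(0/5) = 0; P(data | r = 2) = (2/6)(1/5)(4/4)(3/3) = 1/15; P(data | r = 3) = (3/6)(2/5)(3/4)(2/3) = 1/10.
The prior-weighted likelihoods are 1/7 · 0 = 0, 3/7 · 1/15 = 1/35, 3/7 · 1/10 = 3/70; summing to 1/14.
So P(r = 3 | data) = (3/70) / (1/14) = 3/5.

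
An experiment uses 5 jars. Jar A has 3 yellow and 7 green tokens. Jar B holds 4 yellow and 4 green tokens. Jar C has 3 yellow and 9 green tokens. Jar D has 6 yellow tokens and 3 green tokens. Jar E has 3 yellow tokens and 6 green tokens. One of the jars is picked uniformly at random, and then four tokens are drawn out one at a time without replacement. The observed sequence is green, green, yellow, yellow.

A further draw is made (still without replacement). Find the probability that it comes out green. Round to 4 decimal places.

0.6041

Under each hypothesis, the probability of the observed sequence is: P(data | jar A) = (7/10)(6/9)(3/8)(2/7) = 0.05; P(data | jar B) = (4/8)(3/7)(4/6)(3/5) = 0.085714; P(data | jar C) = (9/12)(8/11)(3/10)(2/9) = 0.036364; P(data | jar D) = (3/9)(2/8)(6/7)(5/6) = 0.059524; P(data | jar E) = (6/9)(5/8)(3/7)(2/6) = 0.059524.
The prior-weighted likelihoods are 1/5 · 0.05 = 0.01, 1/5 · 0.085714 = 0.017143, 1/5 · 0.036364 = 0.0072727, 1/5 · 0.059524 = 0.011905, 1/5 · 0.059524 = 0.011905; summing to 0.058225.
The posterior is then P(jar A | data) = 0.17175, P(jar B | data) = 0.29442, P(jar C | data) = 0.12491, P(jar D | data) = 0.20446, P(jar E | data) = 0.20446.
Averaging over the posterior, P(green next | data) = (5/6)(0.17175) + (1/2)(0.29442) + (7/8)(0.12491) + (1/5)(0.20446) + (4/5)(0.20446) = 0.60409.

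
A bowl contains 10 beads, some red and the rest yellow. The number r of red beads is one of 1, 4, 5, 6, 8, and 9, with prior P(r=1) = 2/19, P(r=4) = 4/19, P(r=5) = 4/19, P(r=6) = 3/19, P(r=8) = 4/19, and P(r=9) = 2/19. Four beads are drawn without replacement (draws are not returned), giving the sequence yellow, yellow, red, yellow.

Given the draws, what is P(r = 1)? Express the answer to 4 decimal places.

0.2211

Compute the likelihood of the observed sequence for each case: P(data | r = 1) = (9/10)(8/9)(1/8)(7/7) = 1/10; P(data | r = 4) = (6/10)(5/9)(4/8)(4/7) = 2/21; P(data | r = 5) = (5/10)(4/9)(5/8)(3/7) = 5/84; P(data | r = 6) = (4/10)(3/9)(6/8)(2/7) = 1/35; P(data | r = 8) = (2/10)(1/9)(8/8)(0/7) = 0; P(data | r = 9) = (1/10)(0/9) = 0.
Weighting by the prior gives 2/19 · 1/10 = 1/95, 4/19 · 2/21 = 8/399, 4/19 · 5/84 = 5/399, 3/19 · 1/35 = 3/665, 4/19 · 0 = 0, 2/19 · 0 = 0; with total 1/21.
By Bayes' rule, P(r = 1 | data) = (1/95) / (1/21) = 21/95.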